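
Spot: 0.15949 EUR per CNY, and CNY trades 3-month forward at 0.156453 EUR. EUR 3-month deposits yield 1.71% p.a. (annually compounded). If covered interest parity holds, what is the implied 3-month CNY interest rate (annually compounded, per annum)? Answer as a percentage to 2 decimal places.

T = 3/12 years.
F/S = 0.156453/0.15949 = 0.9809581 = (growth of EUR) / (growth of CNY).
The EUR side grows by (1 + 0.0171)^(3/12) = 1.0042479.
Hence g_CNY = 1.0237419.
Annualise: 1.0237419^(12/3) − 1 = 0.098404 = 9.84%.

9.84%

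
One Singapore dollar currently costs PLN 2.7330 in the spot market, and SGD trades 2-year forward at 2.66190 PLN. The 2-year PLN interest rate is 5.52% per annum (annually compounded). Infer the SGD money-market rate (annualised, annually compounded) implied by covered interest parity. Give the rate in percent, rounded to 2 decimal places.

6.92%

T = 2 years.
F/S = 2.6619/2.733 = 0.9739846 = (growth of PLN) / (growth of SGD).
PLN growth factor: (1 + 0.0552)^2 = 1.113447.
That pins the SGD growth at 1.1431875.
Annualise: 1.1431875^(1/2) − 1 = 0.069199 = 6.92%.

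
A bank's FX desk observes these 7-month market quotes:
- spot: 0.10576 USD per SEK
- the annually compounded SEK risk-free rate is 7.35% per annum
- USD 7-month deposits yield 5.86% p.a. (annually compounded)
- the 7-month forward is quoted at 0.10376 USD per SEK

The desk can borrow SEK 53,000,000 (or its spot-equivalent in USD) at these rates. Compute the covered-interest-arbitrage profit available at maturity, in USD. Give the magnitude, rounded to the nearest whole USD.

USD 63,039

T = 7/12 years.
Keep in SEK, deliver into the forward: 53,000,000·1.0422403·0.10376 = USD 5,731,571.24.
Swap to USD now, deposit: 53,000,000·0.10576·1.033777167 = USD 5,794,610.48.
The quoted forward undervalues SEK, so borrow SEK, convert to USD at spot, deposit the USD at 5.86%, and buy SEK forward at 0.10376 to cover the loan.
Profit = 5,794,610.48 − 5,731,571.24 = USD 63,039.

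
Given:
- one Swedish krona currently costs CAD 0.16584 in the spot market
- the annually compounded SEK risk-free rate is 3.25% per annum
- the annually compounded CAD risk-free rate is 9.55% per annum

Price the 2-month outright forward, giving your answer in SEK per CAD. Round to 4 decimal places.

5.9707

T = 2/12 years.
Growth of 1 CAD over T: (1 + 0.0955)^(2/12) = 1.0153179.
Growth of 1 SEK over T: (1 + 0.0325)^(2/12) = 1.0053447.
CIP: F = S · (grow CAD)/(grow SEK) = 0.16584 × 1.0153179/1.0053447 = 0.1674852 CAD per SEK.
Invert for SEK per CAD: 1 / 0.1674852 = 5.9707.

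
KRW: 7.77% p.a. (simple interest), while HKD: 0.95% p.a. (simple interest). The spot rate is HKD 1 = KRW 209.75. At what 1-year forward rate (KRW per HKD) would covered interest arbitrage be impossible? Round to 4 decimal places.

223.9203

T = 1 year.
KRW growth factor: 1 + 0.0777×1 = 1.077700.
HKD growth factor: 1 + 0.0095×1 = 1.009500.
Forward (KRW per HKD) = 209.75 × 1.077700 / 1.009500 = 223.920332.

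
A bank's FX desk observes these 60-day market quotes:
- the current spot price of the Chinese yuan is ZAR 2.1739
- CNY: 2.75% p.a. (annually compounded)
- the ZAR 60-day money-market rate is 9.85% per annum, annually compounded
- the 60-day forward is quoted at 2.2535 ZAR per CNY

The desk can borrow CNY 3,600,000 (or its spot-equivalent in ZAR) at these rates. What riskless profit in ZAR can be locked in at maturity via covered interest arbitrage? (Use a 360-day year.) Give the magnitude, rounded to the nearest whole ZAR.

T = 60/360 years.
Invest the CNY and cover forward: 3,600,000 × 1.004531682 × 2.2535 = ZAR 8,149,363.72.
Convert at spot and invest in ZAR: 3,600,000 × 2.1739 × 1.015780825 = ZAR 7,949,541.37.
The quoted forward overvalues CNY, so borrow ZAR, buy CNY at spot, deposit the CNY at 2.75%, and sell the proceeds forward at 2.2535.
Profit = 8,149,363.72 − 7,949,541.37 = ZAR 199,822.

ZAR 199,822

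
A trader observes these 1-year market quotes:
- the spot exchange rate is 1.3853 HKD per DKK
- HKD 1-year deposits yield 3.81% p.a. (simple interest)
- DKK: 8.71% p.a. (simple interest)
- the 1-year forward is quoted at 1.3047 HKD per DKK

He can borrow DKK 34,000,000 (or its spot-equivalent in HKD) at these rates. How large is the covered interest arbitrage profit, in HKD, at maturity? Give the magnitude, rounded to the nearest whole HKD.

T = 1 year.
Invest the DKK and cover forward: 34,000,000 × 1.087100 × 1.3047 = HKD 48,223,538.58.
Convert at spot and invest in HKD: 34,000,000 × 1.3853 × 1.038100 = HKD 48,894,717.62.
The quoted forward undervalues DKK, so borrow DKK, convert to HKD at spot, deposit the HKD at 3.81%, and buy DKK forward at 1.3047 to cover the loan.
Profit = 48,894,717.62 − 48,223,538.58 = HKD 671,179.

HKD 671,179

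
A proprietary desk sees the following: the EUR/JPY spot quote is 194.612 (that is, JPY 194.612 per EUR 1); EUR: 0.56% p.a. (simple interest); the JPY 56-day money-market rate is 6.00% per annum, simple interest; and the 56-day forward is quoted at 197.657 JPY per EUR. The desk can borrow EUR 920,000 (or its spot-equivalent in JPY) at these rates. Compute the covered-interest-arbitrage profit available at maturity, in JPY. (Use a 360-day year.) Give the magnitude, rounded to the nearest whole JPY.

JPY 1,288,738

T = 56/360 years.
Route A — deposit EUR, sell forward: 920,000 × 1.00087111111 × 197.657 = JPY 182,002,846.71.
Route B — convert at spot, deposit JPY: 920,000 × 194.612 × 1.00933333333 = JPY 180,714,108.37.
The quoted forward overvalues EUR, so borrow JPY, buy EUR at spot, deposit the EUR at 0.56%, and sell the proceeds forward at 197.657.
Profit = 182,002,846.71 − 180,714,108.37 = JPY 1,288,738.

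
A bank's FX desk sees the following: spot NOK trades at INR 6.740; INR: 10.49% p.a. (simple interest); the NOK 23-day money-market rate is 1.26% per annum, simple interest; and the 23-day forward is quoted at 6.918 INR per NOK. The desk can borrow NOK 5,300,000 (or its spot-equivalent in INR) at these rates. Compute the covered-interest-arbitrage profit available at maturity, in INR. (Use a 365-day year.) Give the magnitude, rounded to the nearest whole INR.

T = 23/365 years.
Invest the NOK and cover forward: 5,300,000 × 1.0007939726 × 6.918 = INR 36,694,511.32.
Convert at spot and invest in INR: 5,300,000 × 6.740 × 1.006610137 = INR 35,958,127.31.
The quoted forward overvalues NOK, so borrow INR, buy NOK at spot, deposit the NOK at 1.26%, and sell the proceeds forward at 6.918.
The gap between the two covered legs is INR 736,384.

INR 736,384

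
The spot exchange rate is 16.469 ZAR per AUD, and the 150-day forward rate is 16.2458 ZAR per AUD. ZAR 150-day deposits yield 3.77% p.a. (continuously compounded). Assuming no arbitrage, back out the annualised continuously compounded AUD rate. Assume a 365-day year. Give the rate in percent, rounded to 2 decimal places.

7.09%

T = 150/365 years.
F/S = 16.2458/16.469 = 0.9864473 = (growth of ZAR) / (growth of AUD).
The ZAR side grows by e^(0.0377×150/365) = 1.0156138.
That pins the AUD growth at 1.0295672.
Take logs: ln 1.0295672 / (150/365) = 0.070904, so 7.09%.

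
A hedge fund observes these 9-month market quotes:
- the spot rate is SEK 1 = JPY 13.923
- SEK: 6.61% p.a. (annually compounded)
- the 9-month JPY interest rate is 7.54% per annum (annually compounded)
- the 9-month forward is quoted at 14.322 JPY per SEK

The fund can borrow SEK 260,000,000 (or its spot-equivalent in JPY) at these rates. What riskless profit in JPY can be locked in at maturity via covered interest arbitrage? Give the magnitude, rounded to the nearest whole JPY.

JPY 84,020,002

T = 9/12 years.
Keep in SEK, deliver into the forward: 260,000,000·1.049176265759·14.322 = JPY 3,906,838,644.33.
Swap to JPY now, deposit: 260,000,000·13.923·1.05603308369 = JPY 3,822,818,642.30.
The quoted forward overvalues SEK, so borrow JPY, buy SEK at spot, deposit the SEK at 6.61%, and sell the proceeds forward at 14.322.
Profit = 3,906,838,644.33 − 3,822,818,642.30 = JPY 84,020,002.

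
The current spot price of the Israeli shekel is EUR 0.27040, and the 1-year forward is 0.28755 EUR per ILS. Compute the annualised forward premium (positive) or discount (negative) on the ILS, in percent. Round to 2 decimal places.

T = 1 year.
(F − S)/S = (0.28755 − 0.2704)/0.2704 = 0.0634246.
Annualise by dividing by T: 0.0634246 / 1 = 0.063425 → 6.34%.

+6.34%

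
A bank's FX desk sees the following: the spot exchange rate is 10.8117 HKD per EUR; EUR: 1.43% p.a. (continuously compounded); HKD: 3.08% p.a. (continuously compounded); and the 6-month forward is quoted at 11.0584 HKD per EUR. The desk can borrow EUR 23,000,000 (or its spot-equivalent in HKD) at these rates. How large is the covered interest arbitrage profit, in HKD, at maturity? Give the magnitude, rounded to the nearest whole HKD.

T = 6/12 years.
Invest the EUR and cover forward: 23,000,000 × 1.00717562228 × 11.0584 = HKD 256,168,270.73.
Convert at spot and invest in HKD: 23,000,000 × 10.8117 × 1.01551919106 = HKD 252,528,243.27.
The quoted forward overvalues EUR, so borrow HKD, buy EUR at spot, deposit the EUR at 1.43%, and sell the proceeds forward at 11.0584.
Arbitrage profit = |256,168,270.73 − 252,528,243.27| = HKD 3,640,027.

HKD 3,640,027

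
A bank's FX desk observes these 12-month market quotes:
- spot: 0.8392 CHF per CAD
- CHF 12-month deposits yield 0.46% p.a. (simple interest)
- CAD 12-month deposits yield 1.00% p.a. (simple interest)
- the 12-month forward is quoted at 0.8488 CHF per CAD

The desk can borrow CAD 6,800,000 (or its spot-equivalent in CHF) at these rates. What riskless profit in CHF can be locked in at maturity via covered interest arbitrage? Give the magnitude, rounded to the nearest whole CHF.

T = 1 year.
Keep in CAD, deliver into the forward: 6,800,000·1.010000·0.8488 = CHF 5,829,558.40.
Swap to CHF now, deposit: 6,800,000·0.8392·1.004600 = CHF 5,732,810.18.
The quoted forward overvalues CAD, so borrow CHF, buy CAD at spot, deposit the CAD at 1.00%, and sell the proceeds forward at 0.8488.
The gap between the two covered legs is CHF 96,748.

CHF 96,748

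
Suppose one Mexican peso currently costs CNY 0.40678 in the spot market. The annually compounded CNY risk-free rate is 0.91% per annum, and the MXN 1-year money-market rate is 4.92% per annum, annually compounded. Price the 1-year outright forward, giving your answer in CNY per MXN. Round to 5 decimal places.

0.39123

T = 1 year.
CNY growth factor: (1 + 0.0091)^1 = 1.009100.
Growth of 1 MXN over T: (1 + 0.0492)^1 = 1.049200.
CIP: F = S · (grow CNY)/(grow MXN) = 0.40678 × 1.009100/1.049200 = 0.3912330 CNY per MXN.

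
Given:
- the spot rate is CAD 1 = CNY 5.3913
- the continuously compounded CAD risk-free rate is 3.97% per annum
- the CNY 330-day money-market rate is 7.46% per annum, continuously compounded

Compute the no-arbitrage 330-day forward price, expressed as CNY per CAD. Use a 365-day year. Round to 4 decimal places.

5.5641

T = 330/365 years.
Growth of 1 CNY over T: e^(0.0746×330/365) = 1.0697731.
CAD accumulates by e^(0.0397×330/365) = 1.0365451.
So F = 5.3913 × 1.0697731 / 1.0365451 = 5.564126 (CNY/CAD).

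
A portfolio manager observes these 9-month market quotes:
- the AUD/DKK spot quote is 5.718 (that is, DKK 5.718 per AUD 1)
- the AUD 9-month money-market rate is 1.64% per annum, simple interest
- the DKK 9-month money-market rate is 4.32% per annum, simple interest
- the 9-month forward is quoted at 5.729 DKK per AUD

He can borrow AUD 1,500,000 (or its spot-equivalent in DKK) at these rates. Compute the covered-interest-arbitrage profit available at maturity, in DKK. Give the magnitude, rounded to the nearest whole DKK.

DKK 155,695

T = 9/12 years.
Keep in AUD, deliver into the forward: 1,500,000·1.012300·5.729 = DKK 8,699,200.05.
Swap to DKK now, deposit: 1,500,000·5.718·1.032400 = DKK 8,854,894.80.
The quoted forward undervalues AUD, so borrow AUD, convert to DKK at spot, deposit the DKK at 4.32%, and buy AUD forward at 5.729 to cover the loan.
Arbitrage profit = |8,699,200.05 − 8,854,894.80| = DKK 155,695.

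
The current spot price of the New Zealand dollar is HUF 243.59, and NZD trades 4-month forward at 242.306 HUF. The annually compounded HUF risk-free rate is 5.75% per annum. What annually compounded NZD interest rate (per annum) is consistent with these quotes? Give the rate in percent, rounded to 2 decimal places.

T = 4/12 years.
CIP gives F = S · g_HUF/g_NZD, so g_HUF/g_NZD = 242.306/243.59 = 0.9947288.
HUF growth factor: (1 + 0.0575)^(4/12) = 1.0188106.
That pins the NZD growth at 1.0242094.
r = 1.0242094^(12/4) − 1 = 0.074401 → 7.44%.

7.44%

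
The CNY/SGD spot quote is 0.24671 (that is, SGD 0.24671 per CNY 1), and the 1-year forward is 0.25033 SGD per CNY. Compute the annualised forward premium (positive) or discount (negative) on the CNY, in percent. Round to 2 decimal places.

+1.47%

T = 1 year.
CNY trades forward at +1.46731% vs spot over the period.
Per annum: 0.0146731 / 1 = 0.014673 = 1.47%.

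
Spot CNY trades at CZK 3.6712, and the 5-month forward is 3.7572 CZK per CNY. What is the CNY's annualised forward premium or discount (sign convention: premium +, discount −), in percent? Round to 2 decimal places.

T = 5/12 years.
CNY trades forward at +2.34256% vs spot over the period.
×(1/T) gives 5.62% p.a.

+5.62%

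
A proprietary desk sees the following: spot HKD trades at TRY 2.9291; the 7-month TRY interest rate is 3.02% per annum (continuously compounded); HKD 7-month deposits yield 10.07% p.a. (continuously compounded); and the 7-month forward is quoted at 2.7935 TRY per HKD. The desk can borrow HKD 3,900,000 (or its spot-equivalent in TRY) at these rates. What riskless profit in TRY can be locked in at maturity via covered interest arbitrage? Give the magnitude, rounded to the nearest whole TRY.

TRY 72,727

T = 7/12 years.
Keep in HKD, deliver into the forward: 3,900,000·1.0605012425·2.7935 = TRY 11,553,789.86.
Swap to TRY now, deposit: 3,900,000·2.9291·1.0177727554 = TRY 11,626,516.89.
The quoted forward undervalues HKD, so borrow HKD, convert to TRY at spot, deposit the TRY at 3.02%, and buy HKD forward at 2.7935 to cover the loan.
Arbitrage profit = |11,553,789.86 − 11,626,516.89| = TRY 72,727.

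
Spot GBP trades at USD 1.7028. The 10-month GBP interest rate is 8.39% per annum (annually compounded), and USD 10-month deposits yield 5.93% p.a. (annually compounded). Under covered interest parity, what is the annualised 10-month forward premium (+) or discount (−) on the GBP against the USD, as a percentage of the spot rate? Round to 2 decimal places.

-2.27%

T = 10/12 years.
CIP forward (USD per GBP) = 1.7028 × 1.0491779/1.0694431 = 1.6705331.
(F − S)/S ÷ T = (1.6705331 − 1.7028)/1.7028/(10/12) = -0.022739 → -2.27%.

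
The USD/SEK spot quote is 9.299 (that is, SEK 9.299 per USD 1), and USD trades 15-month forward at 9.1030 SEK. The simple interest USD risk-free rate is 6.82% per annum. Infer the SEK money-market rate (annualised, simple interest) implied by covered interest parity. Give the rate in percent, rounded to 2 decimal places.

T = 15/12 years.
By CIP, F/S equals the SEK-to-USD growth ratio: 9.103/9.299 = 0.9789225.
USD growth factor: 1 + 0.0682×15/12 = 1.085250.
So the SEK growth factor = 1.0623756.
(1.0623756 − 1)/T = 0.049900, i.e. 4.99%.

4.99%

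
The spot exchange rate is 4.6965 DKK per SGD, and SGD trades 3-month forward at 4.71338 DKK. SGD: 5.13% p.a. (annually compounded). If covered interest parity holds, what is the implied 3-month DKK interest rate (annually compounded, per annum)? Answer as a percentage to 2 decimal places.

6.65%

T = 3/12 years.
By CIP, F/S equals the DKK-to-SGD growth ratio: 4.71338/4.6965 = 1.0035942.
The SGD side grows by (1 + 0.0513)^(3/12) = 1.0125854.
Hence g_DKK = 1.0162248.
r = 1.0162248^(12/3) − 1 = 0.066496 → 6.65%.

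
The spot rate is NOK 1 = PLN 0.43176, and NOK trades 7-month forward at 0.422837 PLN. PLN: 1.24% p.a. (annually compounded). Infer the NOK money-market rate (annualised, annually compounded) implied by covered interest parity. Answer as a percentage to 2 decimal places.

4.93%

T = 7/12 years.
F/S = 0.422837/0.43176 = 0.9793334 = (growth of PLN) / (growth of NOK).
PLN growth factor: (1 + 0.0124)^(7/12) = 1.0072148.
So the NOK growth factor = 1.0284698.
r = 1.0284698^(12/7) − 1 = 0.049300 → 4.93%.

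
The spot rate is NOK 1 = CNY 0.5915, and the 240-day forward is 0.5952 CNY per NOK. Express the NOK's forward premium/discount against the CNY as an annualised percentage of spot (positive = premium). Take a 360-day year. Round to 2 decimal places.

T = 240/360 years.
(F − S)/S = (0.5952 − 0.5915)/0.5915 = 0.0062553.
×(1/T) gives 0.94% p.a.

+0.94%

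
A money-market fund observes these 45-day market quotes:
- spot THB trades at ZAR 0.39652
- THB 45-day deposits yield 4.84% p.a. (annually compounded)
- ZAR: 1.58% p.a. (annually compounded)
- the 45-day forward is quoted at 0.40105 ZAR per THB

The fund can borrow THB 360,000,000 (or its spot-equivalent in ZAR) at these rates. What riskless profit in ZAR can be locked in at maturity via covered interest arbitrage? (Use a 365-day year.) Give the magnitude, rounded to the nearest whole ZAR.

T = 45/365 years.
Invest the THB and cover forward: 360,000,000 × 1.00584422676 × 0.40105 = ZAR 145,221,777.77.
Convert at spot and invest in ZAR: 360,000,000 × 0.39652 × 1.00193458554 = ZAR 143,023,356.67.
The quoted forward overvalues THB, so borrow ZAR, buy THB at spot, deposit the THB at 4.84%, and sell the proceeds forward at 0.40105.
Arbitrage profit = |145,221,777.77 − 143,023,356.67| = ZAR 2,198,421.

ZAR 2,198,421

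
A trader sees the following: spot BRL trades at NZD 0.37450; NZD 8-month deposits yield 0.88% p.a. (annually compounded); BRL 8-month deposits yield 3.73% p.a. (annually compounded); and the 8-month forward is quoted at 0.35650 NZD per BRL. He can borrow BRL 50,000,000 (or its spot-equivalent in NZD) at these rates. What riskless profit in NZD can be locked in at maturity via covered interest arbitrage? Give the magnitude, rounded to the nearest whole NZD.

T = 8/12 years.
Invest the BRL and cover forward: 50,000,000 × 1.0247145872 × 0.35650 = NZD 18,265,537.52.
Convert at spot and invest in NZD: 50,000,000 × 0.37450 × 1.0058580957 = NZD 18,834,692.84.
The quoted forward undervalues BRL, so borrow BRL, convert to NZD at spot, deposit the NZD at 0.88%, and buy BRL forward at 0.35650 to cover the loan.
Arbitrage profit = |18,265,537.52 − 18,834,692.84| = NZD 569,155.

NZD 569,155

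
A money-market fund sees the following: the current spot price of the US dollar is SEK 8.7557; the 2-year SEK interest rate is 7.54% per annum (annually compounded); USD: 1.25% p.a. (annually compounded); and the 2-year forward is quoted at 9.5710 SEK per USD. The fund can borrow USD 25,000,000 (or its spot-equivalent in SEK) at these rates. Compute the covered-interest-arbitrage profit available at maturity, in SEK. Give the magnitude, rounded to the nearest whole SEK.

T = 2 years.
Keep in USD, deliver into the forward: 25,000,000·1.02515625·9.5710 = SEK 245,294,261.72.
Swap to SEK now, deposit: 25,000,000·8.7557·1.15648516 = SEK 253,145,927.89.
The quoted forward undervalues USD, so borrow USD, convert to SEK at spot, deposit the SEK at 7.54%, and buy USD forward at 9.5710 to cover the loan.
Profit = 253,145,927.89 − 245,294,261.72 = SEK 7,851,666.

SEK 7,851,666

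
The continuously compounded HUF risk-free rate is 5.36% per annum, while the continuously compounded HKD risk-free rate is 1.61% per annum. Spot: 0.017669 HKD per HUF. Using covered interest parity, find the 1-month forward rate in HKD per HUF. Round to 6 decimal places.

0.017614

T = 1/12 years.
Growth of 1 HKD over T: e^(0.0161×1/12) = 1.0013426.
HUF growth factor: e^(0.0536×1/12) = 1.0044767.
CIP: F = S · (grow HKD)/(grow HUF) = 0.017669 × 1.0013426/1.0044767 = 0.01761387 HKD per HUF.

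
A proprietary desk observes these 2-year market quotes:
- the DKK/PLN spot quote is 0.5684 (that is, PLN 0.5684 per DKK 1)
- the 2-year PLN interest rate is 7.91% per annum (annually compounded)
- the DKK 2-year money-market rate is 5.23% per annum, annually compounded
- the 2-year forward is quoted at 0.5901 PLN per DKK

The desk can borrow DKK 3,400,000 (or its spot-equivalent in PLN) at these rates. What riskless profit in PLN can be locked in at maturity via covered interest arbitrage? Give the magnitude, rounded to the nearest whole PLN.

T = 2 years.
Invest the DKK and cover forward: 3,400,000 × 1.10733529 × 0.5901 = PLN 2,221,691.09.
Convert at spot and invest in PLN: 3,400,000 × 0.5684 × 1.16445681 = PLN 2,250,382.65.
The quoted forward undervalues DKK, so borrow DKK, convert to PLN at spot, deposit the PLN at 7.91%, and buy DKK forward at 0.5901 to cover the loan.
Arbitrage profit = |2,221,691.09 − 2,250,382.65| = PLN 28,692.

PLN 28,692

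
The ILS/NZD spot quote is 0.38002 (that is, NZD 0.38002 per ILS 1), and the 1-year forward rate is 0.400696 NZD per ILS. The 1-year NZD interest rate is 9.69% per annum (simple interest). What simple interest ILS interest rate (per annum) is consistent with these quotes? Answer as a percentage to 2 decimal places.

T = 1 year.
By CIP, F/S equals the NZD-to-ILS growth ratio: 0.400696/0.38002 = 1.0544077.
The NZD side grows by 1 + 0.0969×1 = 1.096900.
That pins the ILS growth at 1.0402997.
r = (1.0402997 − 1)/1 = 0.040300 → 4.03%.

4.03%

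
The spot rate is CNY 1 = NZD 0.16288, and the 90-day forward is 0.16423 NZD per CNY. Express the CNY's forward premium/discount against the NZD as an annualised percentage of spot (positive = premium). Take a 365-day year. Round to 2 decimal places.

+3.36%

T = 90/365 years.
(F − S)/S = (0.16423 − 0.16288)/0.16288 = 0.0082883.
Per annum: 0.0082883 / (90/365) = 0.033614 = 3.36%.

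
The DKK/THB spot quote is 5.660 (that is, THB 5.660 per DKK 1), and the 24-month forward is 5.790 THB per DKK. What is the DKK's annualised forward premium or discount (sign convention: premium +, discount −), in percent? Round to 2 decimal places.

T = 2 years.
DKK trades forward at +2.29682% vs spot over the period.
×(1/T) gives 1.15% p.a.

+1.15%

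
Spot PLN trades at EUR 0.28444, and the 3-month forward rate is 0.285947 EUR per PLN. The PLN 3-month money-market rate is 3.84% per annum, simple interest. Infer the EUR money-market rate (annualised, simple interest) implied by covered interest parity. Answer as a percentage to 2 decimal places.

T = 3/12 years.
By CIP, F/S equals the EUR-to-PLN growth ratio: 0.285947/0.28444 = 1.0052981.
PLN growth factor: 1 + 0.0384×3/12 = 1.009600.
So the EUR growth factor = 1.014949.
r = (1.014949 − 1)/(3/12) = 0.059796 → 5.98%.

5.98%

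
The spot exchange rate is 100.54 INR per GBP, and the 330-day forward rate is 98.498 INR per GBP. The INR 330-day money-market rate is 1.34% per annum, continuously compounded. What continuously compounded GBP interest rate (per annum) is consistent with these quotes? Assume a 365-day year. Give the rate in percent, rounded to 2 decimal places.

T = 330/365 years.
CIP gives F = S · g_INR/g_GBP, so g_INR/g_GBP = 98.498/100.54 = 0.9796897.
INR growth factor: e^(0.0134×330/365) = 1.0121888.
Hence g_GBP = 1.0331729.
r = ln(1.0331729)/(330/365) = 0.036096 → 3.61%.

3.61%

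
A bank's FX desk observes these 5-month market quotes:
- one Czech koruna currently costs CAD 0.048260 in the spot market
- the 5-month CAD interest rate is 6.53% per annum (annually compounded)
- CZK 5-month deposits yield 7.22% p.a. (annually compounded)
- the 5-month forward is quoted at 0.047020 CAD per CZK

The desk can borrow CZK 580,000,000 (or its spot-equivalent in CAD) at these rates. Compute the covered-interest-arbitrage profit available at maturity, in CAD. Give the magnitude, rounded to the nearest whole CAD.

CAD 662,985

T = 5/12 years.
Keep in CZK, deliver into the forward: 580,000,000·1.0294728981·0.047020 = CAD 28,075,373.09.
Swap to CAD now, deposit: 580,000,000·0.048260·1.0267072677 = CAD 28,738,357.79.
The quoted forward undervalues CZK, so borrow CZK, convert to CAD at spot, deposit the CAD at 6.53%, and buy CZK forward at 0.047020 to cover the loan.
Profit = 28,738,357.79 − 28,075,373.09 = CAD 662,985.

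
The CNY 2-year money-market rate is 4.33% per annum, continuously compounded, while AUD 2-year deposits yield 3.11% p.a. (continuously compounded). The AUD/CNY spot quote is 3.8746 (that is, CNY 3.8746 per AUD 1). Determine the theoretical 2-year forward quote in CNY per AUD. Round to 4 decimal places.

T = 2 years.
CNY growth factor: e^(0.0433×2) = 1.0904604.
AUD growth factor: e^(0.0311×2) = 1.0641752.
CIP: F = S · (grow CNY)/(grow AUD) = 3.8746 × 1.0904604/1.0641752 = 3.970303 CNY per AUD.

3.9703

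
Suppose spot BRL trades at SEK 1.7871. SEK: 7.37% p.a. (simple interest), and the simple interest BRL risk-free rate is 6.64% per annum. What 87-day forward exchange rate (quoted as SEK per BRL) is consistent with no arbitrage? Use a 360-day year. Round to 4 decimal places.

1.7902

T = 87/360 years.
SEK growth factor: 1 + 0.0737×87/360 = 1.0178108.
BRL growth factor: 1 + 0.0664×87/360 = 1.0160467.
CIP: F = S · (grow SEK)/(grow BRL) = 1.7871 × 1.0178108/1.0160467 = 1.790203 SEK per BRL.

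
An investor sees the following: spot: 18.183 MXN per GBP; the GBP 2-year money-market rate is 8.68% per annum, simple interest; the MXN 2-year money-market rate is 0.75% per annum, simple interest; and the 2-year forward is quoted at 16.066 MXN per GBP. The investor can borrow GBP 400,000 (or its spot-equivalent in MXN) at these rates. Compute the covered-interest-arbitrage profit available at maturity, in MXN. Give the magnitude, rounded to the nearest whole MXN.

MXN 159,725

T = 2 years.
Invest the GBP and cover forward: 400,000 × 1.173600 × 16.066 = MXN 7,542,023.04.
Convert at spot and invest in MXN: 400,000 × 18.183 × 1.015000 = MXN 7,382,298.00.
The quoted forward overvalues GBP, so borrow MXN, buy GBP at spot, deposit the GBP at 8.68%, and sell the proceeds forward at 16.066.
Arbitrage profit = |7,542,023.04 − 7,382,298.00| = MXN 159,725.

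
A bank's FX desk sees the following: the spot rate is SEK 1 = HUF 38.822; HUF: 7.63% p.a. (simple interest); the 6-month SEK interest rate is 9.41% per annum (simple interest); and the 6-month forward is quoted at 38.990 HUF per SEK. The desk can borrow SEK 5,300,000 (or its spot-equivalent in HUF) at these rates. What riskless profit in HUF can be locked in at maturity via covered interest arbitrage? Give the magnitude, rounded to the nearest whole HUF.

T = 6/12 years.
Keep in SEK, deliver into the forward: 5,300,000·1.047050·38.990 = HUF 216,369,741.35.
Swap to HUF now, deposit: 5,300,000·38.822·1.038150 = HUF 213,606,214.29.
The quoted forward overvalues SEK, so borrow HUF, buy SEK at spot, deposit the SEK at 9.41%, and sell the proceeds forward at 38.990.
Arbitrage profit = |216,369,741.35 − 213,606,214.29| = HUF 2,763,527.

HUF 2,763,527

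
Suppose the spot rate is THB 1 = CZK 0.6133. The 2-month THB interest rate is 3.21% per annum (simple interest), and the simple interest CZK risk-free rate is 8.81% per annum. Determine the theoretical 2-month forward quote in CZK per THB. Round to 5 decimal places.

T = 2/12 years.
CZK growth factor: 1 + 0.0881×2/12 = 1.0146833.
THB accumulates by 1 + 0.0321×2/12 = 1.005350.
So F = 0.6133 × 1.0146833 / 1.005350 = 0.6189937 (CZK/THB).

0.61899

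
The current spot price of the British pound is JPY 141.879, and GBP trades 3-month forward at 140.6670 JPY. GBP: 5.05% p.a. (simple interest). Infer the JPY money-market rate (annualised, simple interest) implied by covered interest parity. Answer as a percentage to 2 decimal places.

T = 3/12 years.
F/S = 140.667/141.879 = 0.9914575 = (growth of JPY) / (growth of GBP).
GBP growth factor: 1 + 0.0505×3/12 = 1.012625.
Hence g_JPY = 1.0039747.
r = (1.0039747 − 1)/(3/12) = 0.015899 → 1.59%.

1.59%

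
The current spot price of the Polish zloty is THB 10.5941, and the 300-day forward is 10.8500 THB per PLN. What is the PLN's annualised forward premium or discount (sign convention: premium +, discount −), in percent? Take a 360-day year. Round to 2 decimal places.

T = 300/360 years.
Period premium: (10.8500 − 10.5941)/10.5941 = 0.0241550.
Annualise by dividing by T: 0.0241550 / (300/360) = 0.028986 → 2.90%.

+2.90%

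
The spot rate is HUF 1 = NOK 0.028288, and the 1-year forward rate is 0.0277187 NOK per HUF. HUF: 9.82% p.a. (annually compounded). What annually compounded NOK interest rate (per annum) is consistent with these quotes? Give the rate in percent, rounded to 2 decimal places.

T = 1 year.
By CIP, F/S equals the NOK-to-HUF growth ratio: 0.0277187/0.028288 = 0.9798749.
HUF growth factor: (1 + 0.0982)^1 = 1.098200.
So the NOK growth factor = 1.0760986.
r = 1.0760986^(1/1) − 1 = 0.076099 → 7.61%.

7.61%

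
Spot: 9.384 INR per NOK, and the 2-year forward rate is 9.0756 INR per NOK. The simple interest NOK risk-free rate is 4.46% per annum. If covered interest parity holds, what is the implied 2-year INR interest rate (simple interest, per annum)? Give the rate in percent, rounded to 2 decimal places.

2.67%

T = 2 years.
F/S = 9.0756/9.384 = 0.9671355 = (growth of INR) / (growth of NOK).
NOK growth factor: 1 + 0.0446×2 = 1.089200.
That pins the INR growth at 1.053404.
(1.053404 − 1)/T = 0.026702, i.e. 2.67%.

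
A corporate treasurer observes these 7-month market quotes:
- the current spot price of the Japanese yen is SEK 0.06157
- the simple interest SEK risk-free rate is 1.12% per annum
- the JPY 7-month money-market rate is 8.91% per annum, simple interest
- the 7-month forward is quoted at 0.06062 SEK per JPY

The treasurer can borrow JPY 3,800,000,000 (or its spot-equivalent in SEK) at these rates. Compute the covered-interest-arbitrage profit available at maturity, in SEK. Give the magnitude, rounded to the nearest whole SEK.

SEK 6,834,175

T = 7/12 years.
Route A — deposit JPY, sell forward: 3,800,000,000 × 1.051975 × 0.06062 = SEK 242,328,753.10.
Route B — convert at spot, deposit SEK: 3,800,000,000 × 0.06157 × 1.00653333333 = SEK 235,494,577.87.
The quoted forward overvalues JPY, so borrow SEK, buy JPY at spot, deposit the JPY at 8.91%, and sell the proceeds forward at 0.06062.
Profit = 242,328,753.10 − 235,494,577.87 = SEK 6,834,175.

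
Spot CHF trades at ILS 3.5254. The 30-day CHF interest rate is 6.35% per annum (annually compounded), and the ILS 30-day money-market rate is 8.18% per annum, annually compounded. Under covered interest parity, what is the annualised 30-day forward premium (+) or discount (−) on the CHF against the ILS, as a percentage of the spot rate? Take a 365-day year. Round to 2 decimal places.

+1.71%

T = 30/365 years.
CIP forward (ILS per CHF) = 3.5254 × 1.0064834/1.005073 = 3.5303471.
(F − S)/S ÷ T = (3.5303471 − 3.5254)/3.5254/(30/365) = 0.017073 → 1.71%.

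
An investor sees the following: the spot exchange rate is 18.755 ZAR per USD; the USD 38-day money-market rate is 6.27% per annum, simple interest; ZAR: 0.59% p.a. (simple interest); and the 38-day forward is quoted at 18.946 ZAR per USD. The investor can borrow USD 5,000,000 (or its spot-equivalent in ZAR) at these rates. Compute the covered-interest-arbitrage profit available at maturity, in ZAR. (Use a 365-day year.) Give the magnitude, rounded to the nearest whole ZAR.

ZAR 1,515,765

T = 38/365 years.
Invest the USD and cover forward: 5,000,000 × 1.0065276712 × 18.946 = ZAR 95,348,366.29.
Convert at spot and invest in ZAR: 5,000,000 × 18.755 × 1.0006142466 = ZAR 93,832,600.97.
The quoted forward overvalues USD, so borrow ZAR, buy USD at spot, deposit the USD at 6.27%, and sell the proceeds forward at 18.946.
The gap between the two covered legs is ZAR 1,515,765.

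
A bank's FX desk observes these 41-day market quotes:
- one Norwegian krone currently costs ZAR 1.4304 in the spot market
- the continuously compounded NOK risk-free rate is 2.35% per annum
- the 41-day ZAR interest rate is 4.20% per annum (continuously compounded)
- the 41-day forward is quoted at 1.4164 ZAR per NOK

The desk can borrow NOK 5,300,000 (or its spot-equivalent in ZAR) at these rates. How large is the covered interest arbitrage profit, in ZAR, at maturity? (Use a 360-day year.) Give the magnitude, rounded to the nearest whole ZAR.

ZAR 90,432

T = 41/360 years.
Keep in NOK, deliver into the forward: 5,300,000·1.002679974·1.4164 = ZAR 7,527,038.35.
Swap to ZAR now, deposit: 5,300,000·1.4304·1.004794792 = ZAR 7,617,469.89.
The quoted forward undervalues NOK, so borrow NOK, convert to ZAR at spot, deposit the ZAR at 4.20%, and buy NOK forward at 1.4164 to cover the loan.
Profit = 7,617,469.89 − 7,527,038.35 = ZAR 90,432.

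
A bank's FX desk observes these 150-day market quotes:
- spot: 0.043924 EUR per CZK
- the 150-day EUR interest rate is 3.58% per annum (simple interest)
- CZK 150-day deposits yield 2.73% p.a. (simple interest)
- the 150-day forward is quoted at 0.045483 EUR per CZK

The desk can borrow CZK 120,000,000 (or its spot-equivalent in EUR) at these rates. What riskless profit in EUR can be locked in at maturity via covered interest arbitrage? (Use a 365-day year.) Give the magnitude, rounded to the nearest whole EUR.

EUR 170,767

T = 150/365 years.
Route A — deposit CZK, sell forward: 120,000,000 × 1.011219178 × 0.045483 = EUR 5,519,193.82.
Route B — convert at spot, deposit EUR: 120,000,000 × 0.043924 × 1.014712329 = EUR 5,348,426.92.
The quoted forward overvalues CZK, so borrow EUR, buy CZK at spot, deposit the CZK at 2.73%, and sell the proceeds forward at 0.045483.
Profit = 5,519,193.82 − 5,348,426.92 = EUR 170,767.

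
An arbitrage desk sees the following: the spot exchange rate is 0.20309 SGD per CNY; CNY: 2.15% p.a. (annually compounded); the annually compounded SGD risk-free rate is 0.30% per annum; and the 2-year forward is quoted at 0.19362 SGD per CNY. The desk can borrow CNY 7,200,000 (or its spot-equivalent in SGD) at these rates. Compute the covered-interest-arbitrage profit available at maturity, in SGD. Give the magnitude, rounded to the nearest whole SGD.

SGD 16,381

T = 2 years.
Route A — deposit CNY, sell forward: 7,200,000 × 1.04346225 × 0.19362 = SGD 1,454,653.16.
Route B — convert at spot, deposit SGD: 7,200,000 × 0.20309 × 1.006009 = SGD 1,471,034.65.
The quoted forward undervalues CNY, so borrow CNY, convert to SGD at spot, deposit the SGD at 0.30%, and buy CNY forward at 0.19362 to cover the loan.
The gap between the two covered legs is SGD 16,381.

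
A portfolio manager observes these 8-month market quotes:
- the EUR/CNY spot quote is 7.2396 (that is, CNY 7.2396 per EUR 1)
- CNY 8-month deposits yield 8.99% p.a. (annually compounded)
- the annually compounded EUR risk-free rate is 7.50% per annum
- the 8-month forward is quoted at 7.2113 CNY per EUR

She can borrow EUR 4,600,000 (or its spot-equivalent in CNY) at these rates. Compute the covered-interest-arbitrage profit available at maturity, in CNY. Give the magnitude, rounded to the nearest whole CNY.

T = 8/12 years.
Route A — deposit EUR, sell forward: 4,600,000 × 1.0493949651 × 7.2113 = CNY 34,810,508.79.
Route B — convert at spot, deposit CNY: 4,600,000 × 7.2396 × 1.0590694367 = CNY 35,269,299.83.
The quoted forward undervalues EUR, so borrow EUR, convert to CNY at spot, deposit the CNY at 8.99%, and buy EUR forward at 7.2113 to cover the loan.
The gap between the two covered legs is CNY 458,791.

CNY 458,791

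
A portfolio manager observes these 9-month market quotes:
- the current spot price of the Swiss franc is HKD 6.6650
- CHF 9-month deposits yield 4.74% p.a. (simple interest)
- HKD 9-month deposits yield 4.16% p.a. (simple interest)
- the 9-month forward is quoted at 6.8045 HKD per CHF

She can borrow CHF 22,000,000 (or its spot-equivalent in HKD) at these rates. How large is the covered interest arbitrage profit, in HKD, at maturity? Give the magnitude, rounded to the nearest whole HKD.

HKD 3,815,943

T = 9/12 years.
Invest the CHF and cover forward: 22,000,000 × 1.035550 × 6.8045 = HKD 155,020,799.45.
Convert at spot and invest in HKD: 22,000,000 × 6.6650 × 1.031200 = HKD 151,204,856.00.
The quoted forward overvalues CHF, so borrow HKD, buy CHF at spot, deposit the CHF at 4.74%, and sell the proceeds forward at 6.8045.
The gap between the two covered legs is HKD 3,815,943.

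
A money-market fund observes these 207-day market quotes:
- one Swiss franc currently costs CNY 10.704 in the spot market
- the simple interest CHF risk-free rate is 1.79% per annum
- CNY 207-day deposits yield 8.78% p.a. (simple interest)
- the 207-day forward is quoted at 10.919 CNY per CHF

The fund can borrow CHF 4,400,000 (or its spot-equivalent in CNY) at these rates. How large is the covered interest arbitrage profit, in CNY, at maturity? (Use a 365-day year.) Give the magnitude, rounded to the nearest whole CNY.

T = 207/365 years.
Invest the CHF and cover forward: 4,400,000 × 1.0101515068 × 10.919 = CNY 48,531,314.93.
Convert at spot and invest in CNY: 4,400,000 × 10.704 × 1.0497934247 = CNY 49,442,750.80.
The quoted forward undervalues CHF, so borrow CHF, convert to CNY at spot, deposit the CNY at 8.78%, and buy CHF forward at 10.919 to cover the loan.
The gap between the two covered legs is CNY 911,436.

CNY 911,436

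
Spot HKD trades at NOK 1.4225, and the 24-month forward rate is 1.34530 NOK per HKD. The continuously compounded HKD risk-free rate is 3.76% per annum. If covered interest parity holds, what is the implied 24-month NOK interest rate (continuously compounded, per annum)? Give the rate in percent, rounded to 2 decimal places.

0.97%

T = 2 years.
By CIP, F/S equals the NOK-to-HKD growth ratio: 1.3453/1.4225 = 0.9457293.
HKD growth factor: e^(0.0376×2) = 1.0780997.
That pins the NOK growth at 1.0195905.
r = ln(1.0195905)/2 = 0.009701 → 0.97%.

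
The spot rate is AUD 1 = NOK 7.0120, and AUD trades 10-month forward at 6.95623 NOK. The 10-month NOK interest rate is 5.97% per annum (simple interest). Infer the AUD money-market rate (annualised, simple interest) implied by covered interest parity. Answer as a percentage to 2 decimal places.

6.98%

T = 10/12 years.
By CIP, F/S equals the NOK-to-AUD growth ratio: 6.95623/7.012 = 0.9920465.
NOK growth factor: 1 + 0.0597×10/12 = 1.049750.
So the AUD growth factor = 1.0581661.
r = (1.0581661 − 1)/(10/12) = 0.069799 → 6.98%.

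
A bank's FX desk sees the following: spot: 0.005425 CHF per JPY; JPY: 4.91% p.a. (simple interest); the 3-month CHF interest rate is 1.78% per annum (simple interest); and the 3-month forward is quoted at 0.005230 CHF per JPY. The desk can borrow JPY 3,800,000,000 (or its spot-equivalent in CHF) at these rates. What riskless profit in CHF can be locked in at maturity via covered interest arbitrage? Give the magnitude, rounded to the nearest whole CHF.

T = 3/12 years.
Invest the JPY and cover forward: 3,800,000,000 × 1.012275 × 0.005230 = CHF 20,117,953.35.
Convert at spot and invest in CHF: 3,800,000,000 × 0.005425 × 1.004450 = CHF 20,706,736.75.
The quoted forward undervalues JPY, so borrow JPY, convert to CHF at spot, deposit the CHF at 1.78%, and buy JPY forward at 0.005230 to cover the loan.
Arbitrage profit = |20,117,953.35 − 20,706,736.75| = CHF 588,783.

CHF 588,783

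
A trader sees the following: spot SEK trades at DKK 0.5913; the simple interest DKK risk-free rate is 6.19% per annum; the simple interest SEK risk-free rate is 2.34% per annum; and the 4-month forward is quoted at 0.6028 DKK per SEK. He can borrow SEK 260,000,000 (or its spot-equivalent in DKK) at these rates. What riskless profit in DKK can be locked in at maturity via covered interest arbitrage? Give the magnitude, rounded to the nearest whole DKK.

DKK 1,040,351

T = 4/12 years.
Route A — deposit SEK, sell forward: 260,000,000 × 1.007800 × 0.6028 = DKK 157,950,478.40.
Route B — convert at spot, deposit DKK: 260,000,000 × 0.5913 × 1.02063333333 = DKK 156,910,127.40.
The quoted forward overvalues SEK, so borrow DKK, buy SEK at spot, deposit the SEK at 2.34%, and sell the proceeds forward at 0.6028.
Profit = 157,950,478.40 − 156,910,127.40 = DKK 1,040,351.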